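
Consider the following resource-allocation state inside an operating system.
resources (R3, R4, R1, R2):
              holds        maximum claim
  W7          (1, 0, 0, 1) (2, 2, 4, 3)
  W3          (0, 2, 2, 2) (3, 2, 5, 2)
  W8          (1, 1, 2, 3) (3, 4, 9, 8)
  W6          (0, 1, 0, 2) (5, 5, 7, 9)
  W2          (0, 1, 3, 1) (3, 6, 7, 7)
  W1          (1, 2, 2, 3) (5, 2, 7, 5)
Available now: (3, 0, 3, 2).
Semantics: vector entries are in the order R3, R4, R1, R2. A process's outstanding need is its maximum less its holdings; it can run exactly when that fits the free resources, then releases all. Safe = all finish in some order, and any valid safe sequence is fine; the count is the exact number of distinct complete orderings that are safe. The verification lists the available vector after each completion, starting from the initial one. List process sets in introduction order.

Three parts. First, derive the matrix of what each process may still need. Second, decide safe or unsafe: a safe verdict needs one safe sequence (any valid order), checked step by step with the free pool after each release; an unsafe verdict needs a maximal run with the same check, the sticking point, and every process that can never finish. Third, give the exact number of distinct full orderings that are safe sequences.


(1) Need matrix, components ordered R3, R4, R1, R2:
  W7: (1, 2, 4, 2)
  W3: (3, 0, 3, 0)
  W8: (2, 3, 7, 5)
  W6: (5, 4, 7, 7)
  W2: (3, 5, 4, 6)
  W1: (4, 0, 5, 2)
(2) SAFE — a valid safe sequence is W3, W7, W1, W6, W2, W8.
Key observation: W3 is the earliest step where a requested resource binds exactly: need (3, 0, 3, 0), pool (3, 0, 3, 2) at its turn.
Step-by-step check:
  pool = (3, 0, 3, 2)
  run W3 (needs (3, 0, 3, 0), free (3, 0, 3, 2)); after release of (0, 2, 2, 2) the pool is (3, 2, 5, 4)
  run W7 (needs (1, 2, 4, 2), free (3, 2, 5, 4)); after release of (1, 0, 0, 1) the pool is (4, 2, 5, 5)
  run W1 (needs (4, 0, 5, 2), free (4, 2, 5, 5)); after release of (1, 2, 2, 3) the pool is (5, 4, 7, 8)
  run W6 (needs (5, 4, 7, 7), free (5, 4, 7, 8)); after release of (0, 1, 0, 2) the pool is (5, 5, 7, 10)
  run W2 (needs (3, 5, 4, 6), free (5, 5, 7, 10)); after release of (0, 1, 3, 1) the pool is (5, 6, 10, 11)
  run W8 (needs (2, 3, 7, 5), free (5, 6, 10, 11)); after release of (1, 1, 2, 3) the pool is (6, 7, 12, 14)
(3) Exactly 4 of the possible complete orderings are safe sequences.


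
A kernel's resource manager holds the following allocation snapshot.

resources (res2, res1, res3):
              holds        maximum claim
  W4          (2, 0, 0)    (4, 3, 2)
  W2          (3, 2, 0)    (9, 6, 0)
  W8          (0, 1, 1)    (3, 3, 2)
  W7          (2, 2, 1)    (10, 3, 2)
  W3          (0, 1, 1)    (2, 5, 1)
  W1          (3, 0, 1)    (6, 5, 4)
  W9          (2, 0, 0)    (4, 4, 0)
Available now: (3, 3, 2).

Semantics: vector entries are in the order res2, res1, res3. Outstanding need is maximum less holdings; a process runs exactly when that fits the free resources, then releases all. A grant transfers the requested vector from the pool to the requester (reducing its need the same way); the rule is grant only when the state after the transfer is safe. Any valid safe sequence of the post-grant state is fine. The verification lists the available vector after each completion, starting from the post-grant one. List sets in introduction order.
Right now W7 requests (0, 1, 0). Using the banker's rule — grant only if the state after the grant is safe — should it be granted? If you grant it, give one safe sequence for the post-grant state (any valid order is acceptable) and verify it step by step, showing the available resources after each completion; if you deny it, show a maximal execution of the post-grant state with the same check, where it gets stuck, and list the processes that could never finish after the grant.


DENY. Granting would leave the state unsafe.
Key observation: after W8, W4 the pool peaks at (5, 3, 3), and each blocked process is short somewhere: W2 on res2, res1; W7 on res2; W3 on res1; W1 on res1; W9 on res1.
On the post-grant state, W8, W4 is a maximal run — nothing extends it. Walking it through:
  pool = (3, 2, 2)
  W8 needs (3, 2, 1) <= (3, 2, 2) -> finishes; pool += (0, 1, 1) = (3, 3, 3)
  W4 needs (2, 3, 2) <= (3, 3, 3) -> finishes; pool += (2, 0, 0) = (5, 3, 3)
  W2 still needs (6, 4, 0) but only (5, 3, 3) is free — short on res2 and res1
  W7 still needs (8, 0, 1) but only (5, 3, 3) is free — short on res2
  W3 still needs (2, 4, 0) but only (5, 3, 3) is free — short on res1
  W1 still needs (3, 5, 3) but only (5, 3, 3) is free — short on res1
  W9 still needs (2, 4, 0) but only (5, 3, 3) is free — short on res1
Processes that could never finish after the grant: W2, W7, W3, W1 and W9.


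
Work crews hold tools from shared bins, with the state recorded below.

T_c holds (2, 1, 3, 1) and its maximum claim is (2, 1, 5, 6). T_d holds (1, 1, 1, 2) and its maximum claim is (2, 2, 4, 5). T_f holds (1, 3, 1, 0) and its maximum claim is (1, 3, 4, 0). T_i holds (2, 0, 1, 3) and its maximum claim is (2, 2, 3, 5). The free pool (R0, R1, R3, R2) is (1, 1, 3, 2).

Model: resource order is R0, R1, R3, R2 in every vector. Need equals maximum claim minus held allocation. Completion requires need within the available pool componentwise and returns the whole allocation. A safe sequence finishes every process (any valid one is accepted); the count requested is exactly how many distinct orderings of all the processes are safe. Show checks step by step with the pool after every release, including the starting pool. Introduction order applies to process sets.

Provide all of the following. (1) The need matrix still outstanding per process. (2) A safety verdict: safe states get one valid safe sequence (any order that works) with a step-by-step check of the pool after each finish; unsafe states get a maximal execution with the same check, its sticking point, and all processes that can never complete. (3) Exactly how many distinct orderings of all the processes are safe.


(1) Outstanding need per process (order R0, R1, R3, R2):
  T_c: (0, 0, 2, 5)
  T_d: (1, 1, 3, 3)
  T_f: (0, 0, 3, 0)
  T_i: (0, 2, 2, 2)
(2) SAFE. One safe sequence: T_f, T_i, T_d, T_c.
Key observation: at T_f the run first touches a limit — (0, 0, 3, 0) against (1, 1, 3, 2), exact on a resource it actually requests.
Walking it through:
  pool = (1, 1, 3, 2)
  T_f: need (0, 0, 3, 0) fits (1, 1, 3, 2); releases (1, 3, 1, 0), pool now (2, 4, 4, 2)
  T_i: need (0, 2, 2, 2) fits (2, 4, 4, 2); releases (2, 0, 1, 3), pool now (4, 4, 5, 5)
  T_d: need (1, 1, 3, 3) fits (4, 4, 5, 5); releases (1, 1, 1, 2), pool now (5, 5, 6, 7)
  T_c: need (0, 0, 2, 5) fits (5, 5, 6, 7); releases (2, 1, 3, 1), pool now (7, 6, 9, 8)
(3) Precisely 2 of the possible complete orderings are safe sequences.


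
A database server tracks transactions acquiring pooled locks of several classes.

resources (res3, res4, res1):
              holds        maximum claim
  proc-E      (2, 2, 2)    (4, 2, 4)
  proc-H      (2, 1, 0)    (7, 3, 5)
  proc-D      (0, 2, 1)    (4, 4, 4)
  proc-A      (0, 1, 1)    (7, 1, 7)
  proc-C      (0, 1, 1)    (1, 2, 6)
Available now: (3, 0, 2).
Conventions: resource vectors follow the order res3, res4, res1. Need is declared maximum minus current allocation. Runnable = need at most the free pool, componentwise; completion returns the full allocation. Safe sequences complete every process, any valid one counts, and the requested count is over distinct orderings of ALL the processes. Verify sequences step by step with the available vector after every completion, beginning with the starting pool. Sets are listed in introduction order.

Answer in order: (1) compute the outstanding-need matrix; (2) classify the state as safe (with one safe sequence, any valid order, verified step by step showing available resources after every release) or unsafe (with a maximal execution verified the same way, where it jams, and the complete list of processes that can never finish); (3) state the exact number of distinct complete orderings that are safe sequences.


(1) Outstanding need per process (order res3, res4, res1):
  proc-E: (2, 0, 2)
  proc-H: (5, 2, 5)
  proc-D: (4, 2, 3)
  proc-A: (7, 0, 6)
  proc-C: (1, 1, 5)
(2) The state is SAFE; one workable sequence: proc-E, proc-D, proc-H, proc-C, proc-A.
Key observation: proc-E is the earliest step where a requested resource binds exactly: need (2, 0, 2), pool (3, 0, 2) at its turn.
Check, step by step:
  pool = (3, 0, 2)
  proc-E needs (2, 0, 2) <= (3, 0, 2) -> finishes; pool += (2, 2, 2) = (5, 2, 4)
  proc-D needs (4, 2, 3) <= (5, 2, 4) -> finishes; pool += (0, 2, 1) = (5, 4, 5)
  proc-H needs (5, 2, 5) <= (5, 4, 5) -> finishes; pool += (2, 1, 0) = (7, 5, 5)
  proc-C needs (1, 1, 5) <= (7, 5, 5) -> finishes; pool += (0, 1, 1) = (7, 6, 6)
  proc-A needs (7, 0, 6) <= (7, 6, 6) -> finishes; pool += (0, 1, 1) = (7, 7, 7)
(3) The exact count: 2 of the possible complete orderings are safe sequences.


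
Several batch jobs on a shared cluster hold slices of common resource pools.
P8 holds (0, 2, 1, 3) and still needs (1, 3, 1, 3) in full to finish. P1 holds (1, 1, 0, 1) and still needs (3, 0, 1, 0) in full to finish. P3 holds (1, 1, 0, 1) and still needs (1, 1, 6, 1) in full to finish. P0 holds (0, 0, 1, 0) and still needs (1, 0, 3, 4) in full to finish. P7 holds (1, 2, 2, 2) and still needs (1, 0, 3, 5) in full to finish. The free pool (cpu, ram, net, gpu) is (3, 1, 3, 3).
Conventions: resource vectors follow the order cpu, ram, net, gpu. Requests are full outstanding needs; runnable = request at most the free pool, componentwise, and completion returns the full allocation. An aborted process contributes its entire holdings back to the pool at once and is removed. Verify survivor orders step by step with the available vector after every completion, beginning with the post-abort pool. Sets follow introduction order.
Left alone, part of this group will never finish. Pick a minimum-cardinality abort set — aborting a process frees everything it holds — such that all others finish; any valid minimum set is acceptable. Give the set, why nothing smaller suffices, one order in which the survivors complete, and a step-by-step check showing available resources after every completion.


Minimum abort set: P3.
Key observation: the deadlocked P7 becomes finishable only because P3 released (1, 1, 0, 1); it completes at step 3 below.
Minimality: the empty abort set fails — the state is deadlocked as it stands.
One survivor order: P1, P0, P7, P8. Verifying each step (post-abort pool first):
  pool = (4, 2, 3, 4)
  P1 needs (3, 0, 1, 0) <= (4, 2, 3, 4) -> finishes; pool += (1, 1, 0, 1) = (5, 3, 3, 5)
  P0 needs (1, 0, 3, 4) <= (5, 3, 3, 5) -> finishes; pool += (0, 0, 1, 0) = (5, 3, 4, 5)
  P7 needs (1, 0, 3, 5) <= (5, 3, 4, 5) -> finishes; pool += (1, 2, 2, 2) = (6, 5, 6, 7)
  P8 needs (1, 3, 1, 3) <= (6, 5, 6, 7) -> finishes; pool += (0, 2, 1, 3) = (6, 7, 7, 10)


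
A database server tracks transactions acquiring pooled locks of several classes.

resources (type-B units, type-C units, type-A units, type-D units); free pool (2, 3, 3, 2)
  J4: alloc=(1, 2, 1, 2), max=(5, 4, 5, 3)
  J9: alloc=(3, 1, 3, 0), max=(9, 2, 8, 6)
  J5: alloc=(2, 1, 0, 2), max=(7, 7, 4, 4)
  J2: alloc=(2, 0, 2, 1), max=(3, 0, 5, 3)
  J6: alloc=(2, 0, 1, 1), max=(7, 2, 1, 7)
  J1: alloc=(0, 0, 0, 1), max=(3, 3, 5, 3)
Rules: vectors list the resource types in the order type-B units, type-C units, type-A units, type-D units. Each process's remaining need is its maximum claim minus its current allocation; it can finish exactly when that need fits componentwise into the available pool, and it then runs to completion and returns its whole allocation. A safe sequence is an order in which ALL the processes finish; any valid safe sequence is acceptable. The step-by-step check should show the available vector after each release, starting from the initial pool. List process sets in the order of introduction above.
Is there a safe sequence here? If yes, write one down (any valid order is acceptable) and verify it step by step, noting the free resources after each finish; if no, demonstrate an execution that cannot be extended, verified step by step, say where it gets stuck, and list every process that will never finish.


The state is SAFE; one workable sequence: J2, J4, J1, J6, J9, J5.
Key observation: the first exact fit in this order is J2 — it needs (1, 0, 3, 2) with (2, 3, 3, 2) free, meeting a requested resource to the last unit.
Step-by-step check:
  pool = (2, 3, 3, 2)
  J2: need (1, 0, 3, 2) fits (2, 3, 3, 2); releases (2, 0, 2, 1), pool now (4, 3, 5, 3)
  J4: need (4, 2, 4, 1) fits (4, 3, 5, 3); releases (1, 2, 1, 2), pool now (5, 5, 6, 5)
  J1: need (3, 3, 5, 2) fits (5, 5, 6, 5); releases (0, 0, 0, 1), pool now (5, 5, 6, 6)
  J6: need (5, 2, 0, 6) fits (5, 5, 6, 6); releases (2, 0, 1, 1), pool now (7, 5, 7, 7)
  J9: need (6, 1, 5, 6) fits (7, 5, 7, 7); releases (3, 1, 3, 0), pool now (10, 6, 10, 7)
  J5: need (5, 6, 4, 2) fits (10, 6, 10, 7); releases (2, 1, 0, 2), pool now (12, 7, 10, 9)


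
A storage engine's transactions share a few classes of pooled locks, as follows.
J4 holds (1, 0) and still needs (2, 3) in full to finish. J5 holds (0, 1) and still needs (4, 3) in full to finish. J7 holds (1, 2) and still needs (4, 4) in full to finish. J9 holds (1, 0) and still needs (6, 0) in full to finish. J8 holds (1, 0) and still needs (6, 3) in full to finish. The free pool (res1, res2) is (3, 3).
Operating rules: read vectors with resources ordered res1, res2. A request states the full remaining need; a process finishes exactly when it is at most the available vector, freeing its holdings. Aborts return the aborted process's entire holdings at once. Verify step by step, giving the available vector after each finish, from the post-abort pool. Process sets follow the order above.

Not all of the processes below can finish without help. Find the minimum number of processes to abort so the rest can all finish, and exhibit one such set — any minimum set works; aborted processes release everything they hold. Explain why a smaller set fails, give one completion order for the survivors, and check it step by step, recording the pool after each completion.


Minimum abort set: J9.
Key observation: the deadlocked J8 becomes finishable only because J9 released (1, 0); it completes at step 4 below.
No smaller set exists: with zero aborts the deadlock remains.
The survivors complete as J4, J5, J7, J8. Step-by-step check (starting from the post-abort pool):
  pool = (4, 3)
  J4 needs (2, 3) <= (4, 3) -> finishes; pool += (1, 0) = (5, 3)
  J5 needs (4, 3) <= (5, 3) -> finishes; pool += (0, 1) = (5, 4)
  J7 needs (4, 4) <= (5, 4) -> finishes; pool += (1, 2) = (6, 6)
  J8 needs (6, 3) <= (6, 6) -> finishes; pool += (1, 0) = (7, 6)


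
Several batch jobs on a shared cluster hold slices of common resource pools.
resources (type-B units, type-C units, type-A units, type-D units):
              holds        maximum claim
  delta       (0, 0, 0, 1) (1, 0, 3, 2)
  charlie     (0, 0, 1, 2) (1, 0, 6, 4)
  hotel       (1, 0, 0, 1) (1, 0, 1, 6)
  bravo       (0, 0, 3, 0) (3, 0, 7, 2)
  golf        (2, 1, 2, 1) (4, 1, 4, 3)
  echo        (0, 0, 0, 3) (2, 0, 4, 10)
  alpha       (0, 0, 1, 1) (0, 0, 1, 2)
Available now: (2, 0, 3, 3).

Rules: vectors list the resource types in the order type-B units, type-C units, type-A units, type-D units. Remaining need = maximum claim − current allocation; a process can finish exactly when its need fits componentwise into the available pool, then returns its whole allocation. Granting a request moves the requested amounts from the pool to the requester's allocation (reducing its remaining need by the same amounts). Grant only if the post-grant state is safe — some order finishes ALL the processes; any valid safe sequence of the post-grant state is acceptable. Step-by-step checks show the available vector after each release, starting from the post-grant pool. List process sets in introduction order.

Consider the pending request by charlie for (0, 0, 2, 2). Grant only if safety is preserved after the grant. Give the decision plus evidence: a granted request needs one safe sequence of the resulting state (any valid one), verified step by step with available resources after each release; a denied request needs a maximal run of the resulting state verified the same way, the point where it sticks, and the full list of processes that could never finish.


GRANT — the state after the grant stays safe, e.g. via alpha, golf, charlie, hotel, echo, delta, bravo.
Key observation: granting shrinks the pool to (2, 0, 1, 1), yet alpha still fits and the chain goes through.
Verifying the post-grant state step by step:
  pool = (2, 0, 1, 1)
  run alpha (needs (0, 0, 0, 1), free (2, 0, 1, 1)); after release of (0, 0, 1, 1) the pool is (2, 0, 2, 2)
  run golf (needs (2, 0, 2, 2), free (2, 0, 2, 2)); after release of (2, 1, 2, 1) the pool is (4, 1, 4, 3)
  run charlie (needs (1, 0, 3, 0), free (4, 1, 4, 3)); after release of (0, 0, 3, 4) the pool is (4, 1, 7, 7)
  run hotel (needs (0, 0, 1, 5), free (4, 1, 7, 7)); after release of (1, 0, 0, 1) the pool is (5, 1, 7, 8)
  run echo (needs (2, 0, 4, 7), free (5, 1, 7, 8)); after release of (0, 0, 0, 3) the pool is (5, 1, 7, 11)
  run delta (needs (1, 0, 3, 1), free (5, 1, 7, 11)); after release of (0, 0, 0, 1) the pool is (5, 1, 7, 12)
  run bravo (needs (3, 0, 4, 2), free (5, 1, 7, 12)); after release of (0, 0, 3, 0) the pool is (5, 1, 10, 12)


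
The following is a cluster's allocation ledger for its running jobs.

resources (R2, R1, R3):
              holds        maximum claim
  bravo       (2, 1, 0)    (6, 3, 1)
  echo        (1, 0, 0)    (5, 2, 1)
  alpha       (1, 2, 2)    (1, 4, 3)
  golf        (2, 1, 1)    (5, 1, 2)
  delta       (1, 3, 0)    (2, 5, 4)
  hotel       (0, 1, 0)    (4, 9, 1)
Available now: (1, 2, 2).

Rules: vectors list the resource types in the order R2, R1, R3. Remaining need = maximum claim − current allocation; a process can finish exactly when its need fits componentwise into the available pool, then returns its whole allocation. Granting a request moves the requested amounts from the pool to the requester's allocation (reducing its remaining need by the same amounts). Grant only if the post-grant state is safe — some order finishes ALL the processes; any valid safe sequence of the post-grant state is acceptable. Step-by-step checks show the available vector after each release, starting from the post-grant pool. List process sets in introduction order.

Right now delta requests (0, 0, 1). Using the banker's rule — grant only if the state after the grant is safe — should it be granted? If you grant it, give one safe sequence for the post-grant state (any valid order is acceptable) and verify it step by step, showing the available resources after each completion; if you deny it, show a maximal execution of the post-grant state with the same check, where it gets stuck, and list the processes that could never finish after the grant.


GRANT. The post-grant state is safe; one safe sequence: alpha, delta, golf, hotel, echo, bravo.
Key observation: (1, 2, 1) free after granting still covers alpha first, and each release covers the next.
Step-by-step check of the post-grant state:
  pool = (1, 2, 1)
  run alpha (needs (0, 2, 1), free (1, 2, 1)); after release of (1, 2, 2) the pool is (2, 4, 3)
  run delta (needs (1, 2, 3), free (2, 4, 3)); after release of (1, 3, 1) the pool is (3, 7, 4)
  run golf (needs (3, 0, 1), free (3, 7, 4)); after release of (2, 1, 1) the pool is (5, 8, 5)
  run hotel (needs (4, 8, 1), free (5, 8, 5)); after release of (0, 1, 0) the pool is (5, 9, 5)
  run echo (needs (4, 2, 1), free (5, 9, 5)); after release of (1, 0, 0) the pool is (6, 9, 5)
  run bravo (needs (4, 2, 1), free (6, 9, 5)); after release of (2, 1, 0) the pool is (8, 10, 5)


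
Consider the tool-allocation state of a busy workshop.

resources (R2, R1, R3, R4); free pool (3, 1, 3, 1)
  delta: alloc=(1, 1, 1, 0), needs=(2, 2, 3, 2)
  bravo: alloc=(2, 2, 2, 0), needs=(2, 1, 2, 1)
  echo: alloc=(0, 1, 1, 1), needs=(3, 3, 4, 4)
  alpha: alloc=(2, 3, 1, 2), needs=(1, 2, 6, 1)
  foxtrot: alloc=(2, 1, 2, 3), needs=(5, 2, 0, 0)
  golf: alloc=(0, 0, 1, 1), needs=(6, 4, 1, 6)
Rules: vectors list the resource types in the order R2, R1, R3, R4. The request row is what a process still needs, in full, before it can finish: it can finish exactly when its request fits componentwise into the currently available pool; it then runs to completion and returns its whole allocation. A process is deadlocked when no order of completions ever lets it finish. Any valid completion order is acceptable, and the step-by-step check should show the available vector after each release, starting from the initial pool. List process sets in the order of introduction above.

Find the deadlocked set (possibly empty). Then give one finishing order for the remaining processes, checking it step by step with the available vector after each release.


No process is deadlocked.
Key observation: beginning at bravo, releases accumulate fast enough that every process eventually fits.
One completion order for the rest: bravo, foxtrot, delta, echo, alpha, golf. Check, step by step:
  pool = (3, 1, 3, 1)
  bravo: need (2, 1, 2, 1) fits (3, 1, 3, 1); releases (2, 2, 2, 0), pool now (5, 3, 5, 1)
  foxtrot: need (5, 2, 0, 0) fits (5, 3, 5, 1); releases (2, 1, 2, 3), pool now (7, 4, 7, 4)
  delta: need (2, 2, 3, 2) fits (7, 4, 7, 4); releases (1, 1, 1, 0), pool now (8, 5, 8, 4)
  echo: need (3, 3, 4, 4) fits (8, 5, 8, 4); releases (0, 1, 1, 1), pool now (8, 6, 9, 5)
  alpha: need (1, 2, 6, 1) fits (8, 6, 9, 5); releases (2, 3, 1, 2), pool now (10, 9, 10, 7)
  golf: need (6, 4, 1, 6) fits (10, 9, 10, 7); releases (0, 0, 1, 1), pool now (10, 9, 11, 8)


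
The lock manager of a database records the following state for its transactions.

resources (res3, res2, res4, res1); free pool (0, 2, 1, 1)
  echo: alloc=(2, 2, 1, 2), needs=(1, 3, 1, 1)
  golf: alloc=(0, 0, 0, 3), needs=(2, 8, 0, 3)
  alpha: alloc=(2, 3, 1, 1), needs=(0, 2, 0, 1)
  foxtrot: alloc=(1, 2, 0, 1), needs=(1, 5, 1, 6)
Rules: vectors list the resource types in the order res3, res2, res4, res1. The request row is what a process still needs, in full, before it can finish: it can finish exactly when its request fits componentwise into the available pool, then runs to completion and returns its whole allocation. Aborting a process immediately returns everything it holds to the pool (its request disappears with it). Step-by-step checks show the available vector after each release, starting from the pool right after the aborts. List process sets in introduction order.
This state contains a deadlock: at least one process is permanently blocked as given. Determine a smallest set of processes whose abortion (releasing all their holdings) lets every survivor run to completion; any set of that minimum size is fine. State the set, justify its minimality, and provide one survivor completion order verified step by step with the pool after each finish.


The answer: abort golf.
Key observation: the deadlocked foxtrot becomes finishable only because golf released (0, 0, 0, 3); it completes at step 3 below.
Minimality: the empty abort set fails — the state is deadlocked as it stands.
One survivor order: alpha, echo, foxtrot. Verifying each step (post-abort pool first):
  pool = (0, 2, 1, 4)
  alpha needs (0, 2, 0, 1) <= (0, 2, 1, 4) -> finishes; pool += (2, 3, 1, 1) = (2, 5, 2, 5)
  echo needs (1, 3, 1, 1) <= (2, 5, 2, 5) -> finishes; pool += (2, 2, 1, 2) = (4, 7, 3, 7)
  foxtrot needs (1, 5, 1, 6) <= (4, 7, 3, 7) -> finishes; pool += (1, 2, 0, 1) = (5, 9, 3, 8)


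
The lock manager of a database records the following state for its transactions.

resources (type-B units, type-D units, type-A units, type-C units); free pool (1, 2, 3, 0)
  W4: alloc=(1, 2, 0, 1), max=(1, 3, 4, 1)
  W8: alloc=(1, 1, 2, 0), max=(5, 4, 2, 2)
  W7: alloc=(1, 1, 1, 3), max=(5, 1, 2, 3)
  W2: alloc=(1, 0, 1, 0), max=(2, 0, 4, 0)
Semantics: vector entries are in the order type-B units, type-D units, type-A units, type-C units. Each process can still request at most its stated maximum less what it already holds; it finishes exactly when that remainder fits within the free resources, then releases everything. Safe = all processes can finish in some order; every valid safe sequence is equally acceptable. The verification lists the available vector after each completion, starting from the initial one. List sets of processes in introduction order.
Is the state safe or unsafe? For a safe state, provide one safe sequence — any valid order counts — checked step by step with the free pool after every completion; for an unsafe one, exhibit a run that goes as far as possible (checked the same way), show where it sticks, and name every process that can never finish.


UNSAFE.
Key observation: type-B units is the bottleneck — with W2, W4 done the pool holds (3, 4, 4, 1), short of every remaining need.
A maximal execution: W2, W4 — then nothing else fits. Check, step by step:
  pool = (1, 2, 3, 0)
  W2 needs (1, 0, 3, 0) <= (1, 2, 3, 0) -> finishes; pool += (1, 0, 1, 0) = (2, 2, 4, 0)
  W4 needs (0, 1, 4, 0) <= (2, 2, 4, 0) -> finishes; pool += (1, 2, 0, 1) = (3, 4, 4, 1)
  W8 cannot run: need (4, 3, 0, 2) vs free (3, 4, 4, 1) (insufficient type-B units and type-C units)
  W7 cannot run: need (4, 0, 1, 0) vs free (3, 4, 4, 1) (insufficient type-B units)
Processes that can never finish: W8 and W7.


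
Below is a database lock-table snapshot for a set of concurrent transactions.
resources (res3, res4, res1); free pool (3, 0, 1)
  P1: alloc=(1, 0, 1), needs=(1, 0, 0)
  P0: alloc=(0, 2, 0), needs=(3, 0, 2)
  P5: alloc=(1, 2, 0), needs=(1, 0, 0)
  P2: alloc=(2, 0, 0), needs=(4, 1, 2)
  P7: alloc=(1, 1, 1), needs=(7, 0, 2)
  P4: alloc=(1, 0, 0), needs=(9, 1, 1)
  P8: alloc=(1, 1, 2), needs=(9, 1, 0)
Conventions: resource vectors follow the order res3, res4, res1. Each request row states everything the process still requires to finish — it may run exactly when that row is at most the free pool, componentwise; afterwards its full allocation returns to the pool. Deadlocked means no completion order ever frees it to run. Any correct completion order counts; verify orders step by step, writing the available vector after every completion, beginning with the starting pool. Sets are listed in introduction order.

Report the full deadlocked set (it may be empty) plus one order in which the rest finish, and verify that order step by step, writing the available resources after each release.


Deadlocked: P4 and P8.
Key observation: P1, P0, P5, P2, P7 can finish, but then (8, 5, 3) is all there is, and the blocked group's res3 demands exceed it.
The rest can finish in the order P1, P0, P5, P2, P7. Verifying each step:
  pool = (3, 0, 1)
  run P1 (needs (1, 0, 0), free (3, 0, 1)); after release of (1, 0, 1) the pool is (4, 0, 2)
  run P0 (needs (3, 0, 2), free (4, 0, 2)); after release of (0, 2, 0) the pool is (4, 2, 2)
  run P5 (needs (1, 0, 0), free (4, 2, 2)); after release of (1, 2, 0) the pool is (5, 4, 2)
  run P2 (needs (4, 1, 2), free (5, 4, 2)); after release of (2, 0, 0) the pool is (7, 4, 2)
  run P7 (needs (7, 0, 2), free (7, 4, 2)); after release of (1, 1, 1) the pool is (8, 5, 3)
The blocked processes can never fit:
  P4 cannot run: need (9, 1, 1) vs free (8, 5, 3) (insufficient res3)
  P8 cannot run: need (9, 1, 0) vs free (8, 5, 3) (insufficient res3)


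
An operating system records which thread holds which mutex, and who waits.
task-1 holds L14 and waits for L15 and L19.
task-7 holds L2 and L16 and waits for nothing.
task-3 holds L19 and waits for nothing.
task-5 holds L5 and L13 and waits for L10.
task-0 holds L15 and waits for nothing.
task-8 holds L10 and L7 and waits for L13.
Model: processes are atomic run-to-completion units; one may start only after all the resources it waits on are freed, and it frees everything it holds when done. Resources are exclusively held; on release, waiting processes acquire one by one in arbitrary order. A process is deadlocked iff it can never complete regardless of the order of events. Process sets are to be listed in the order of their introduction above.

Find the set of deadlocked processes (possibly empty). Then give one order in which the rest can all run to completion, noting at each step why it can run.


Deadlocked set: task-5 and task-8.
Key observation: along task-5 -> task-8 -> task-5, each member waits on what the next one holds — a deadlock; no other process is dragged down with it.
A valid finishing order for the others: task-7, task-0, task-3, task-1.
Walking it through:
  task-7 waits on nothing -> runs at once and releases L2 and L16
  task-0 waits on nothing -> runs at once and releases L15
  task-3 waits on nothing -> runs at once and releases L19
  task-1 waits on L15 and L19 — all released -> runs and releases L14


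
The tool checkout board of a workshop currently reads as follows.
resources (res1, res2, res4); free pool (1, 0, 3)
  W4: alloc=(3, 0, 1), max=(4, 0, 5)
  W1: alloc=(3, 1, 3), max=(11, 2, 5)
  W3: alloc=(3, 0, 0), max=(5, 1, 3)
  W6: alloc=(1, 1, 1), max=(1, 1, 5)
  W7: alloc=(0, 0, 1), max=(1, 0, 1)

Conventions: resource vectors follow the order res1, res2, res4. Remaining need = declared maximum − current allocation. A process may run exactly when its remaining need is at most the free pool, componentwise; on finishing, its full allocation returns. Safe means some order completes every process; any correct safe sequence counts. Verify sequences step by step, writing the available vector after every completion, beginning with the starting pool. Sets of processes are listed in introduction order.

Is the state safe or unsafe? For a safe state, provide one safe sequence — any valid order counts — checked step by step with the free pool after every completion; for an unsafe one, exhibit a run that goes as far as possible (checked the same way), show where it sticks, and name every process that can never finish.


The state is SAFE; one workable sequence: W7, W4, W6, W3, W1.
Key observation: reading the order forward, W7 is the first process whose need (1, 0, 0) meets the free pool (1, 0, 3) exactly on a resource it requests.
Walking it through:
  pool = (1, 0, 3)
  W7: need (1, 0, 0) fits (1, 0, 3); releases (0, 0, 1), pool now (1, 0, 4)
  W4: need (1, 0, 4) fits (1, 0, 4); releases (3, 0, 1), pool now (4, 0, 5)
  W6: need (0, 0, 4) fits (4, 0, 5); releases (1, 1, 1), pool now (5, 1, 6)
  W3: need (2, 1, 3) fits (5, 1, 6); releases (3, 0, 0), pool now (8, 1, 6)
  W1: need (8, 1, 2) fits (8, 1, 6); releases (3, 1, 3), pool now (11, 2, 9)


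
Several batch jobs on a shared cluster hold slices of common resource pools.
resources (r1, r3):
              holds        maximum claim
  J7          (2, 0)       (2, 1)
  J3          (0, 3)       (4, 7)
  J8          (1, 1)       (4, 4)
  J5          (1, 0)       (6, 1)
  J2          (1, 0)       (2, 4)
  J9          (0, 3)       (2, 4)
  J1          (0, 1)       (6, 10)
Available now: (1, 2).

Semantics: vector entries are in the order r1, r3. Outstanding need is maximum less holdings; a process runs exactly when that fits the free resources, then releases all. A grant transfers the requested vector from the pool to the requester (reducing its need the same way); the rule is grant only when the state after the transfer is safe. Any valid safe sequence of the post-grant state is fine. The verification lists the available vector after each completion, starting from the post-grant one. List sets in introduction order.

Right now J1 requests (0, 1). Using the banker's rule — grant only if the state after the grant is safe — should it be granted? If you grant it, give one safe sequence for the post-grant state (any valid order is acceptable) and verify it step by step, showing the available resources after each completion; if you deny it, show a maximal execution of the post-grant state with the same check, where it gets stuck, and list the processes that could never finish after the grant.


GRANT: granting preserves safety; a valid post-grant sequence is J7, J9, J8, J3, J2, J5, J1.
Key observation: even at the reduced pool (1, 1), J7 fits immediately, so safety survives the grant.
Step-by-step check of the post-grant state:
  pool = (1, 1)
  run J7 (needs (0, 1), free (1, 1)); after release of (2, 0) the pool is (3, 1)
  run J9 (needs (2, 1), free (3, 1)); after release of (0, 3) the pool is (3, 4)
  run J8 (needs (3, 3), free (3, 4)); after release of (1, 1) the pool is (4, 5)
  run J3 (needs (4, 4), free (4, 5)); after release of (0, 3) the pool is (4, 8)
  run J2 (needs (1, 4), free (4, 8)); after release of (1, 0) the pool is (5, 8)
  run J5 (needs (5, 1), free (5, 8)); after release of (1, 0) the pool is (6, 8)
  run J1 (needs (6, 8), free (6, 8)); after release of (0, 2) the pool is (6, 10)


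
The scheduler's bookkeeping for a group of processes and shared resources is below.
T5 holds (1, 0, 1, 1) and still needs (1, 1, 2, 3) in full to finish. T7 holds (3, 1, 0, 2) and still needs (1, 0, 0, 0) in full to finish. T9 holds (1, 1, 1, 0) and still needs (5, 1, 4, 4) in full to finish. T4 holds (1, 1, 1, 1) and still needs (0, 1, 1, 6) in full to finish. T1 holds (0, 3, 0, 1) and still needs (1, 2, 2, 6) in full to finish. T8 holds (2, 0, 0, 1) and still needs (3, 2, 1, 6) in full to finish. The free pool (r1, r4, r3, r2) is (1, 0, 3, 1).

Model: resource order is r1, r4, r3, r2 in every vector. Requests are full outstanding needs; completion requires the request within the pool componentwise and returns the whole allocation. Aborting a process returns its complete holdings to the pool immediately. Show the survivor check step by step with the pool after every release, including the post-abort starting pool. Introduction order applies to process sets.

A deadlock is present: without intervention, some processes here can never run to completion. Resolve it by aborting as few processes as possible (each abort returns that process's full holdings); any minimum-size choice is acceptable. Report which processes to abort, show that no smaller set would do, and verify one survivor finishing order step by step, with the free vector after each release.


Abort T1 and T8.
Key observation: the deadlocked T4 becomes finishable only because T1 and T8 released (2, 3, 0, 2); it completes at step 3 below.
Minimality, checking each single-abort alternative: T5 alone leaves T4 blocked (short on r2); T7 alone leaves T4 blocked (short on r2); T9 alone leaves T4 blocked (short on r2); T4 alone leaves T1 blocked (short on r2); T1 alone leaves T4 blocked (short on r2); T8 alone leaves T4 blocked (short on r2).
Survivors finish in the order: T5, T7, T4, T9. Step-by-step check (pool after the aborts first):
  pool = (3, 3, 3, 3)
  T5: need (1, 1, 2, 3) fits (3, 3, 3, 3); releases (1, 0, 1, 1), pool now (4, 3, 4, 4)
  T7: need (1, 0, 0, 0) fits (4, 3, 4, 4); releases (3, 1, 0, 2), pool now (7, 4, 4, 6)
  T4: need (0, 1, 1, 6) fits (7, 4, 4, 6); releases (1, 1, 1, 1), pool now (8, 5, 5, 7)
  T9: need (5, 1, 4, 4) fits (8, 5, 5, 7); releases (1, 1, 1, 0), pool now (9, 6, 6, 7)


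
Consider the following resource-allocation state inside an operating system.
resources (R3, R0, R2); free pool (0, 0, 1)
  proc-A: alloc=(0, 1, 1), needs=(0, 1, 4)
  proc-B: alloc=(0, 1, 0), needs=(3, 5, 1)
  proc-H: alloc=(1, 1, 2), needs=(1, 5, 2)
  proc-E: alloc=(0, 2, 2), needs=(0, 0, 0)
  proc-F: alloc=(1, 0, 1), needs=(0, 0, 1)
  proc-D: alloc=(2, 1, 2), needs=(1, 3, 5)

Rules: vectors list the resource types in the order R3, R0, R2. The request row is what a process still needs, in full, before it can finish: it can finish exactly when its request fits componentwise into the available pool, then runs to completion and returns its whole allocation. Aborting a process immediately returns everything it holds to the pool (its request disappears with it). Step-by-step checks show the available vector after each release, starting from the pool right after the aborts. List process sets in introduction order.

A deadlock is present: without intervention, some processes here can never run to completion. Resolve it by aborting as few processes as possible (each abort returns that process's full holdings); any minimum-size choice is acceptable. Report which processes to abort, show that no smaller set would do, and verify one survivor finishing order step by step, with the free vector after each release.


Abort proc-H.
Key observation: proc-B was stuck for good until proc-H gave back (1, 1, 2); in the order shown it finishes at step 5.
Why nothing smaller works: aborting no one leaves the state deadlocked as given.
The survivors complete as proc-F, proc-E, proc-D, proc-A, proc-B. Walking it through (starting from the post-abort pool):
  pool = (1, 1, 3)
  proc-F: need (0, 0, 1) fits (1, 1, 3); releases (1, 0, 1), pool now (2, 1, 4)
  proc-E: need (0, 0, 0) fits (2, 1, 4); releases (0, 2, 2), pool now (2, 3, 6)
  proc-D: need (1, 3, 5) fits (2, 3, 6); releases (2, 1, 2), pool now (4, 4, 8)
  proc-A: need (0, 1, 4) fits (4, 4, 8); releases (0, 1, 1), pool now (4, 5, 9)
  proc-B: need (3, 5, 1) fits (4, 5, 9); releases (0, 1, 0), pool now (4, 6, 9)


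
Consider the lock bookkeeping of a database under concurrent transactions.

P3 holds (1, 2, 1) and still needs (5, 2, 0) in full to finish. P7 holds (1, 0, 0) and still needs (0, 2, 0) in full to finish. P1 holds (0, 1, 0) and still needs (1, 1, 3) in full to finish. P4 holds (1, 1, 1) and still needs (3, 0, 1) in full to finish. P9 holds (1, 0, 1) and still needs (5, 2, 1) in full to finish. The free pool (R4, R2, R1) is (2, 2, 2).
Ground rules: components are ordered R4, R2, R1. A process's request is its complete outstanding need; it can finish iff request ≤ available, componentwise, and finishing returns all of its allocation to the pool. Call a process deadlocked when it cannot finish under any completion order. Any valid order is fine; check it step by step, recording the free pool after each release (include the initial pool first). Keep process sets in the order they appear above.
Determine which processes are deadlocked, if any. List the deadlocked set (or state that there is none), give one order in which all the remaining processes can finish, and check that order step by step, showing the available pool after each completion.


The deadlocked set is P3 and P9.
Key observation: the wall is R4: completing P7, P4, P1 brings the pool only to (4, 4, 3), and all the rest need more.
The rest can finish in the order P7, P4, P1. Verifying each step:
  pool = (2, 2, 2)
  run P7 (needs (0, 2, 0), free (2, 2, 2)); after release of (1, 0, 0) the pool is (3, 2, 2)
  run P4 (needs (3, 0, 1), free (3, 2, 2)); after release of (1, 1, 1) the pool is (4, 3, 3)
  run P1 (needs (1, 1, 3), free (4, 3, 3)); after release of (0, 1, 0) the pool is (4, 4, 3)
None of the blocked processes ever fits:
  blocked: P3 wants (5, 2, 0), pool (4, 4, 3) — not enough R4
  blocked: P9 wants (5, 2, 1), pool (4, 4, 3) — not enough R4


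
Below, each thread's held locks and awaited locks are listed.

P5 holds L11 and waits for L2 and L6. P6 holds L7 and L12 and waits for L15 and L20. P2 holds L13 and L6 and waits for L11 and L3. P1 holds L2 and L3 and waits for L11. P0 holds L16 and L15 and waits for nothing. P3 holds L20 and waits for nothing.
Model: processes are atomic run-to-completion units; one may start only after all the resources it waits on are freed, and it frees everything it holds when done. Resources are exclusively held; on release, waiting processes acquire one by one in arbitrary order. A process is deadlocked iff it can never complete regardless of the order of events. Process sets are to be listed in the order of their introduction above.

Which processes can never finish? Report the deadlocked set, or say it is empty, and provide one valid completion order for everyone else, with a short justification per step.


Deadlocked: P5, P2 and P1.
Key observation: P5 -> P2 -> P5 is a circular wait — nothing in it can go first; P1 is caught in further circular waits.
The rest can finish in the order P0, P3, P6.
Step-by-step check:
  P0: no waits; runs immediately, freeing L16 and L15
  P3: no waits; runs immediately, freeing L20
  P6: everything it awaited (L15 and L20) is free; runs, freeing L7 and L12
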